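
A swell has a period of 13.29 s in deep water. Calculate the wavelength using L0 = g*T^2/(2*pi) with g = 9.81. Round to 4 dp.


L0 = g * T^2 / (2 * pi)
L0 = 9.81 * 13.29^2 / (2 * pi)
L0 = 9.81 * 176.6241 / 6.28319
L0 = 1732.6824 / 6.28319
L0 = 275.7650 m

275.7650


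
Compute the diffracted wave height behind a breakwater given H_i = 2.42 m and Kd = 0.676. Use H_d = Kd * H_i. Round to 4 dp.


H_d = Kd * H_i
H_d = 0.676 * 2.42
H_d = 1.6359 m

1.6359


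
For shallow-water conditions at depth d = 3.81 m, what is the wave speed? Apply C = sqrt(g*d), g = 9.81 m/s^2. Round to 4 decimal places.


Using the shallow-water approximation:
C = sqrt(g * d) = sqrt(9.81 * 3.81)
C = sqrt(37.3761)
C = 6.1136 m/s

6.1136


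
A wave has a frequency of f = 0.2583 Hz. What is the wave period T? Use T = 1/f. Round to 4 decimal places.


T = 1 / f
T = 1 / 0.2583
T = 3.8715 s

3.8715


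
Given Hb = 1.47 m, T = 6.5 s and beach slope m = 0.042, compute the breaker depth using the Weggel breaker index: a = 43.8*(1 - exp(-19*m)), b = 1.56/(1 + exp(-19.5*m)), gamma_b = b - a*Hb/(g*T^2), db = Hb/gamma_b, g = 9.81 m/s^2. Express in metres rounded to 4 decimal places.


a = 43.8 * (1 - exp(-19 * m))
exp(-19 * 0.042) = exp(-0.7980) = 0.450229
a = 43.8 * (1 - 0.450229) = 24.079991
b = 1.56 / (1 + exp(-19.5 * m))
exp(-19.5 * 0.042) = exp(-0.8190) = 0.440872
b = 1.56 / (1 + 0.440872) = 1.082677
Hb / (g * T^2) = 1.47 / (9.81 * 6.5^2) = 1.47 / 414.4725 = 0.00354668
gamma_b = b - a * Hb/(g*T^2) = 1.082677 - 24.079991 * 0.00354668 = 0.997274
db = Hb / gamma_b = 1.47 / 0.997274
db = 1.4740 m

1.4740


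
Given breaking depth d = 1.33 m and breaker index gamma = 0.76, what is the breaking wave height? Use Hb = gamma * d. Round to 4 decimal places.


Hb = gamma * d
Hb = 0.76 * 1.33
Hb = 1.0108 m

1.0108


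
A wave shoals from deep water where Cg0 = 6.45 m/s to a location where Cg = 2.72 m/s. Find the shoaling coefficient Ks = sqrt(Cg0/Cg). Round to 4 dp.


Ks = sqrt(Cg0 / Cg)
Ks = sqrt(6.45 / 2.72)
Ks = sqrt(2.3713)
Ks = 1.5399

1.5399


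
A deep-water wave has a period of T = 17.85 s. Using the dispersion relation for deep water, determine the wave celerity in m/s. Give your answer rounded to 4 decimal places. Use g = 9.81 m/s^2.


We use the deep-water celerity formula:
C = g * T / (2 * pi)
C = 9.81 * 17.85 / (2 * 3.14159...)
C = 175.108500 / 6.283185
C = 27.8694 m/s

27.8694


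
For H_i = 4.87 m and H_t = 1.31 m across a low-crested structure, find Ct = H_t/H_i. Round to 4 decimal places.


Ct = H_t / H_i
Ct = 1.31 / 4.87
Ct = 0.2690

0.2690


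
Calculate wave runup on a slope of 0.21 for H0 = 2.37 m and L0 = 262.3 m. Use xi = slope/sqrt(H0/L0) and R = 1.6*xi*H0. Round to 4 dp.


xi = slope / sqrt(H0/L0)
H0/L0 = 2.37/262.3 = 0.009035
sqrt(0.009035) = 0.095055
xi = 0.21 / 0.095055 = 2.209247
R = 1.6 * xi * H0 = 1.6 * 2.209247 * 2.37
R = 8.3775 m

8.3775


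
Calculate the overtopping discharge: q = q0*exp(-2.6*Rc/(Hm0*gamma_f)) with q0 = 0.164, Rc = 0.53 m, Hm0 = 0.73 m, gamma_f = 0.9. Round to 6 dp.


q = q0 * exp(-2.6 * Rc / (Hm0 * gamma_f))
Exponent = -2.6 * 0.53 / (0.73 * 0.9)
= -2.6 * 0.53 / 0.6570
= -2.097412
exp(-2.097412) = 0.122774
q = 0.164 * 0.122774
q = 0.020135 m^3/s/m

0.020135


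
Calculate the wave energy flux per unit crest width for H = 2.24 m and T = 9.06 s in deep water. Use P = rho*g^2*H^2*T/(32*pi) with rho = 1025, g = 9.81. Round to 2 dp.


P = rho * g^2 * H^2 * T / (32 * pi)
P = 1025 * 9.81^2 * 2.24^2 * 9.06 / (32 * pi)
P = 1025 * 96.2361 * 5.0176 * 9.06 / 100.53096
P = 44605.28 W/m

44605.28


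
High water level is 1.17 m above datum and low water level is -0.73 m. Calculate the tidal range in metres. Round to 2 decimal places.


Tidal range = High water - Low water
Tidal range = 1.17 - (-0.73)
Tidal range = 1.90 m

1.90


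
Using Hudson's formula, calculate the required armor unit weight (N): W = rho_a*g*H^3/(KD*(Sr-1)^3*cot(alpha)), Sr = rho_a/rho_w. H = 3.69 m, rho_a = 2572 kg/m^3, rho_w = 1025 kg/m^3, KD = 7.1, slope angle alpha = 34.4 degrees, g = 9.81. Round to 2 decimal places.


Sr = rho_a / rho_w = 2572 / 1025 = 2.509268
(Sr - 1) = 1.509268
(Sr - 1)^3 = 3.437948
cot(34.4) = 1 / tan(34.4) = 1 / 0.684714 = 1.460463
Numerator = 2572 * 9.81 * 3.69^3 = 1267707.5304
Denominator = 7.1 * 3.437948 * 1.460463 = 35.649078
W = 1267707.5304 / 35.649078
W = 35560.74 N

35560.74


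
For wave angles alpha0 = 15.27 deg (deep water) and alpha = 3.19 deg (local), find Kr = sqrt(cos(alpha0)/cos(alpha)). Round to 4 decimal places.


Kr = sqrt(cos(alpha0) / cos(alpha))
cos(15.27) = 0.964695
cos(3.19) = 0.998450
Kr = sqrt(0.964695 / 0.998450)
Kr = sqrt(0.966193)
Kr = 0.9830

0.9830


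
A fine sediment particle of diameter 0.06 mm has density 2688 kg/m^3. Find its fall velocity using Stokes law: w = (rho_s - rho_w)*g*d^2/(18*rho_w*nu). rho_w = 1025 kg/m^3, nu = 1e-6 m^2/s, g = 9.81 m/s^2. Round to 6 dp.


w = (rho_s - rho_w) * g * d^2 / (18 * rho_w * nu)
d = 0.06 mm = 0.000060 m
rho_s - rho_w = 2688 - 1025 = 1663
Numerator = 1663 * 9.81 * (0.000060)^2 = 0.000058730508
Denominator = 18 * 1025 * 1e-6 = 0.018450
w = 0.003183 m/s

0.003183


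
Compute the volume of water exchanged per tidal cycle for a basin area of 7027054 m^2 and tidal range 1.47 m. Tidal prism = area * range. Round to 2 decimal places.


Tidal prism = Area * Tidal range
P = 7027054 * 1.47
P = 10329769.38 m^3

10329769.38


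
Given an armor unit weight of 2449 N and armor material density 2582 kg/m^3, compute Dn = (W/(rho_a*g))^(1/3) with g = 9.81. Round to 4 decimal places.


V = W / (rho_a * g)
V = 2449 / (2582 * 9.81)
V = 2449 / 25329.42
V = 0.096686 m^3
Dn = V^(1/3) = 0.096686^(1/3)
Dn = 0.4590 m

0.4590


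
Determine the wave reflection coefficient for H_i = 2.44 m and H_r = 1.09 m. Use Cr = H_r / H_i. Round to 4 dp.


Cr = H_r / H_i
Cr = 1.09 / 2.44
Cr = 0.4467

0.4467


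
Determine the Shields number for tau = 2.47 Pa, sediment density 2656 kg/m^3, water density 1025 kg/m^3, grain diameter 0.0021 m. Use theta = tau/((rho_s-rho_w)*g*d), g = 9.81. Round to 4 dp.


theta = tau / ((rho_s - rho_w) * g * d)
rho_s - rho_w = 2656 - 1025 = 1631
Denominator = 1631 * 9.81 * 0.0021 = 33.600231
theta = 2.47 / 33.600231
theta = 0.0735

0.0735


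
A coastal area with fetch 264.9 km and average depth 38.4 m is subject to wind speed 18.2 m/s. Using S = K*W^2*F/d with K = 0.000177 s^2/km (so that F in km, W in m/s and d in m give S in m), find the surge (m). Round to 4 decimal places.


S = K * W^2 * F / d
W^2 = 18.2^2 = 331.24
S = 0.000177 * 331.24 * 264.9 / 38.4
Numerator = 0.000177 * 331.24 * 264.9 = 15.530949
S = 15.530949 / 38.4 = 0.4045 m

0.4045


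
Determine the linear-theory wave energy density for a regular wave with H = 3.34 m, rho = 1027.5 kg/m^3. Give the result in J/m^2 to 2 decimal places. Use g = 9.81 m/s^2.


E = (1/8) * rho * g * H^2
E = (1/8) * 1027.5 * 9.81 * 3.34^2
E = 0.125 * 1027.5 * 9.81 * 11.1556
E = 14055.74 J/m^2

14055.74


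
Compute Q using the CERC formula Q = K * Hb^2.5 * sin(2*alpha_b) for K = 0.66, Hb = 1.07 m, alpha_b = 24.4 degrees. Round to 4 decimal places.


Q = K * Hb^2.5 * sin(2 * alpha_b)
Hb^2.5 = 1.07^2.5 = 1.184294
sin(2 * 24.4) = sin(48.8) = 0.752415
Q = 0.66 * 1.184294 * 0.752415
Q = 0.5881 m^3/s

0.5881


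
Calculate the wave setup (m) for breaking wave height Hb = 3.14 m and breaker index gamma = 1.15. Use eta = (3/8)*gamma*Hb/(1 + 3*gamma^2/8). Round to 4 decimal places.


eta = (3/8) * gamma * Hb / (1 + 3*gamma^2/8)
Numerator = (3/8) * 1.15 * 3.14 = 1.354125
Denominator = 1 + 3*1.15^2/8 = 1 + 0.495938 = 1.495938
eta = 1.354125 / 1.495938
eta = 0.9052 m

0.9052


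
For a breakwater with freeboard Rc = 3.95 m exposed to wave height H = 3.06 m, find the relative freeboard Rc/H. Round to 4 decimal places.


Relative freeboard = Rc / H
= 3.95 / 3.06
= 1.2908

1.2908


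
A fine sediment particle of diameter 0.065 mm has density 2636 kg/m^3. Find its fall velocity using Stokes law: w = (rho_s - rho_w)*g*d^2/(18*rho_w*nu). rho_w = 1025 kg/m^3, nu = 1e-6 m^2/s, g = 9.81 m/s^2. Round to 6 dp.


w = (rho_s - rho_w) * g * d^2 / (18 * rho_w * nu)
d = 0.065 mm = 0.000065 m
rho_s - rho_w = 2636 - 1025 = 1611
Numerator = 1611 * 9.81 * (0.000065)^2 = 0.000066771520
Denominator = 18 * 1025 * 1e-6 = 0.018450
w = 0.003619 m/s

0.003619


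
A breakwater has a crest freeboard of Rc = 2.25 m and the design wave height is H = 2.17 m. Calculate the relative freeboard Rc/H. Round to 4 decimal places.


Relative freeboard = Rc / H
= 2.25 / 2.17
= 1.0369

1.0369


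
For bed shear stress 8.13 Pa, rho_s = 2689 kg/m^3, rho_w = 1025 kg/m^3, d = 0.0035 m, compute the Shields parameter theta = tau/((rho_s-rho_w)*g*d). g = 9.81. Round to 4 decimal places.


theta = tau / ((rho_s - rho_w) * g * d)
rho_s - rho_w = 2689 - 1025 = 1664
Denominator = 1664 * 9.81 * 0.0035 = 57.133440
theta = 8.13 / 57.133440
theta = 0.1423

0.1423


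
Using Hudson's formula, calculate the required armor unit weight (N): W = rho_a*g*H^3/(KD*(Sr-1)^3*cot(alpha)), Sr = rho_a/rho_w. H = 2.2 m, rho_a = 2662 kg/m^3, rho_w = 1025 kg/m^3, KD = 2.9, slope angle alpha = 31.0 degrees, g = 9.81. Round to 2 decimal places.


Sr = rho_a / rho_w = 2662 / 1025 = 2.597073
(Sr - 1) = 1.597073
(Sr - 1)^3 = 4.073563
cot(31.0) = 1 / tan(31.0) = 1 / 0.600861 = 1.664279
Numerator = 2662 * 9.81 * 2.2^3 = 278064.2146
Denominator = 2.9 * 4.073563 * 1.664279 = 19.660687
W = 278064.2146 / 19.660687
W = 14143.16 N

14143.16


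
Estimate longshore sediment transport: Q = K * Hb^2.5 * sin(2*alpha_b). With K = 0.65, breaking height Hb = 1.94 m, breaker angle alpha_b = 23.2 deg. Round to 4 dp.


Q = K * Hb^2.5 * sin(2 * alpha_b)
Hb^2.5 = 1.94^2.5 = 5.242088
sin(2 * 23.2) = sin(46.4) = 0.724172
Q = 0.65 * 5.242088 * 0.724172
Q = 2.4675 m^3/s

2.4675


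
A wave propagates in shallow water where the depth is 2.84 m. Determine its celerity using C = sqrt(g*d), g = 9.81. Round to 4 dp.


Using the shallow-water approximation:
C = sqrt(g * d) = sqrt(9.81 * 2.84)
C = sqrt(27.8604)
C = 5.2783 m/s

5.2783


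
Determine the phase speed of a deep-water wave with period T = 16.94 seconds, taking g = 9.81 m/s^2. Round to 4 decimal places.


We use the deep-water celerity formula:
C = g * T / (2 * pi)
C = 9.81 * 16.94 / (2 * 3.14159...)
C = 166.181400 / 6.283185
C = 26.4486 m/s

26.4486


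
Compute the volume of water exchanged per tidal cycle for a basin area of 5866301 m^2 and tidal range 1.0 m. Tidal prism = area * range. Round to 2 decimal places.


Tidal prism = Area * Tidal range
P = 5866301 * 1.0
P = 5866301.00 m^3

5866301.00


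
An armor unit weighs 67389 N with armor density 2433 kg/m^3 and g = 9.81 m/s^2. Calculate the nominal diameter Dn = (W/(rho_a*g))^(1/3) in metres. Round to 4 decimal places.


V = W / (rho_a * g)
V = 67389 / (2433 * 9.81)
V = 67389 / 23867.73
V = 2.823436 m^3
Dn = V^(1/3) = 2.823436^(1/3)
Dn = 1.4134 m

1.4134


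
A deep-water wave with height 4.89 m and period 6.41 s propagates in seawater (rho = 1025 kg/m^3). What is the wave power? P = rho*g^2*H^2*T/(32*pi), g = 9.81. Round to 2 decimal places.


P = rho * g^2 * H^2 * T / (32 * pi)
P = 1025 * 9.81^2 * 4.89^2 * 6.41 / (32 * pi)
P = 1025 * 96.2361 * 23.9121 * 6.41 / 100.53096
P = 150396.52 W/m

150396.52


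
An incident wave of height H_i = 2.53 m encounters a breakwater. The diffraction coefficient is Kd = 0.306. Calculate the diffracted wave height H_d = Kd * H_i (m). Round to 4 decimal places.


H_d = Kd * H_i
H_d = 0.306 * 2.53
H_d = 0.7742 m

0.7742


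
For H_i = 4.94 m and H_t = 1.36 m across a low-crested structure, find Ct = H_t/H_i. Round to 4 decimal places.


Ct = H_t / H_i
Ct = 1.36 / 4.94
Ct = 0.2753

0.2753


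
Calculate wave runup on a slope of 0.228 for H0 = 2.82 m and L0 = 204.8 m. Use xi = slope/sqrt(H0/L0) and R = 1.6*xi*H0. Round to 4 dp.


xi = slope / sqrt(H0/L0)
H0/L0 = 2.82/204.8 = 0.013770
sqrt(0.013770) = 0.117344
xi = 0.228 / 0.117344 = 1.943011
R = 1.6 * xi * H0 = 1.6 * 1.943011 * 2.82
R = 8.7669 m

8.7669


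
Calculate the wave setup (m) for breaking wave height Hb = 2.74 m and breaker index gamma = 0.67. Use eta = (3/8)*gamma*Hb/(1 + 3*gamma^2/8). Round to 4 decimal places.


eta = (3/8) * gamma * Hb / (1 + 3*gamma^2/8)
Numerator = (3/8) * 0.67 * 2.74 = 0.688425
Denominator = 1 + 3*0.67^2/8 = 1 + 0.168338 = 1.168338
eta = 0.688425 / 1.168338
eta = 0.5892 m

0.5892


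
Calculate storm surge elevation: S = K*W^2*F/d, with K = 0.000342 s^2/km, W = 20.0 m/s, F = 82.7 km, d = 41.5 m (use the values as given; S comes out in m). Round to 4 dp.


S = K * W^2 * F / d
W^2 = 20.0^2 = 400.00
S = 0.000342 * 400.00 * 82.7 / 41.5
Numerator = 0.000342 * 400.00 * 82.7 = 11.313360
S = 11.313360 / 41.5 = 0.2726 m

0.2726


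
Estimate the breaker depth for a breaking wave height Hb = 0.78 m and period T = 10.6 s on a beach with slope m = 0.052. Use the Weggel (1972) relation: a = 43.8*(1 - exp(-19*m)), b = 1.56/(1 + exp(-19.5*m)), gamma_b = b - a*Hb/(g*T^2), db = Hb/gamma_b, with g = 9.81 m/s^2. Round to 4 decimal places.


a = 43.8 * (1 - exp(-19 * m))
exp(-19 * 0.052) = exp(-0.9880) = 0.372321
a = 43.8 * (1 - 0.372321) = 27.492358
b = 1.56 / (1 + exp(-19.5 * m))
exp(-19.5 * 0.052) = exp(-1.0140) = 0.362765
b = 1.56 / (1 + 0.362765) = 1.144731
Hb / (g * T^2) = 0.78 / (9.81 * 10.6^2) = 0.78 / 1102.2516 = 0.00070764
gamma_b = b - a * Hb/(g*T^2) = 1.144731 - 27.492358 * 0.00070764 = 1.125277
db = Hb / gamma_b = 0.78 / 1.125277
db = 0.6932 m

0.6932


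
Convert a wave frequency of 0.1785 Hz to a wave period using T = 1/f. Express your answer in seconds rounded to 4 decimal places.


T = 1 / f
T = 1 / 0.1785
T = 5.6022 s

5.6022


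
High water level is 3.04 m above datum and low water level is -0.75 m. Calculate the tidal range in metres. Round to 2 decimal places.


Tidal range = High water - Low water
Tidal range = 3.04 - (-0.75)
Tidal range = 3.79 m

3.79


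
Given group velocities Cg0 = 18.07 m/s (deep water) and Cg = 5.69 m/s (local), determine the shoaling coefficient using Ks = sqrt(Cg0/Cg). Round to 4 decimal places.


Ks = sqrt(Cg0 / Cg)
Ks = sqrt(18.07 / 5.69)
Ks = sqrt(3.1757)
Ks = 1.7821

1.7821


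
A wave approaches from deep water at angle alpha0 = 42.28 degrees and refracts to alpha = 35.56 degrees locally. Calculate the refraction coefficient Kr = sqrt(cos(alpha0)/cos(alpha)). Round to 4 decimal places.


Kr = sqrt(cos(alpha0) / cos(alpha))
cos(42.28) = 0.739866
cos(35.56) = 0.813507
Kr = sqrt(0.739866 / 0.813507)
Kr = sqrt(0.909477)
Kr = 0.9537

0.9537


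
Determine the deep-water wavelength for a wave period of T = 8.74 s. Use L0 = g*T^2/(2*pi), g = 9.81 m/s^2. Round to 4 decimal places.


L0 = g * T^2 / (2 * pi)
L0 = 9.81 * 8.74^2 / (2 * pi)
L0 = 9.81 * 76.3876 / 6.28319
L0 = 749.3624 / 6.28319
L0 = 119.2647 m

119.2647


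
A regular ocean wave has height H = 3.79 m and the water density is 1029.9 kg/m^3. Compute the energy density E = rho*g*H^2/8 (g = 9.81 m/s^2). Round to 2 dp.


E = (1/8) * rho * g * H^2
E = (1/8) * 1029.9 * 9.81 * 3.79^2
E = 0.125 * 1029.9 * 9.81 * 14.3641
E = 18140.64 J/m^2

18140.64


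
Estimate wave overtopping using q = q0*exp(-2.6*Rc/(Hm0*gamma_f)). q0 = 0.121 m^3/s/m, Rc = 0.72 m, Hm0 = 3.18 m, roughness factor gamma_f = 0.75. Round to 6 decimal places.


q = q0 * exp(-2.6 * Rc / (Hm0 * gamma_f))
Exponent = -2.6 * 0.72 / (3.18 * 0.75)
= -2.6 * 0.72 / 2.3850
= -0.784906
exp(-0.784906) = 0.456163
q = 0.121 * 0.456163
q = 0.055196 m^3/s/m

0.055196


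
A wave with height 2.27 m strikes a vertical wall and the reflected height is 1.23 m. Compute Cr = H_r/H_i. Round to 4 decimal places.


Cr = H_r / H_i
Cr = 1.23 / 2.27
Cr = 0.5419

0.5419


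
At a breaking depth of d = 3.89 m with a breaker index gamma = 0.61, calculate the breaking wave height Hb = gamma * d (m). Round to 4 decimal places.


Hb = gamma * d
Hb = 0.61 * 3.89
Hb = 2.3729 m

2.3729


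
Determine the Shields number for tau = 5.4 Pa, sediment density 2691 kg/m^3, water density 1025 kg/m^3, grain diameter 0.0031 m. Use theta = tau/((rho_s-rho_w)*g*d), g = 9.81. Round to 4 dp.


theta = tau / ((rho_s - rho_w) * g * d)
rho_s - rho_w = 2691 - 1025 = 1666
Denominator = 1666 * 9.81 * 0.0031 = 50.664726
theta = 5.4 / 50.664726
theta = 0.1066

0.1066


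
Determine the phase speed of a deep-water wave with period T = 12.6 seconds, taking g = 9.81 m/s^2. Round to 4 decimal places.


We use the deep-water celerity formula:
C = g * T / (2 * pi)
C = 9.81 * 12.6 / (2 * 3.14159...)
C = 123.606000 / 6.283185
C = 19.6725 m/s

19.6725


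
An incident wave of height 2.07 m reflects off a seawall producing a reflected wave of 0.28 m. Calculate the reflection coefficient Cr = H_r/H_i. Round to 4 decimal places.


Cr = H_r / H_i
Cr = 0.28 / 2.07
Cr = 0.1353

0.1353


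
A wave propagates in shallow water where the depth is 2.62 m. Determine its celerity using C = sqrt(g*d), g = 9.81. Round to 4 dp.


Using the shallow-water approximation:
C = sqrt(g * d) = sqrt(9.81 * 2.62)
C = sqrt(25.7022)
C = 5.0697 m/s

5.0697


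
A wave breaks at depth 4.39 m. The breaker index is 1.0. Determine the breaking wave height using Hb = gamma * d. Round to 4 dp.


Hb = gamma * d
Hb = 1.0 * 4.39
Hb = 4.3900 m

4.3900


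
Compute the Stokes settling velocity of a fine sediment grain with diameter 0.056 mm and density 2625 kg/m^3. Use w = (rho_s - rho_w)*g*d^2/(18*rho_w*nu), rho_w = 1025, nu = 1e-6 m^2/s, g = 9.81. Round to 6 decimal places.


w = (rho_s - rho_w) * g * d^2 / (18 * rho_w * nu)
d = 0.056 mm = 0.000056 m
rho_s - rho_w = 2625 - 1025 = 1600
Numerator = 1600 * 9.81 * (0.000056)^2 = 0.000049222656
Denominator = 18 * 1025 * 1e-6 = 0.018450
w = 0.002668 m/s

0.002668


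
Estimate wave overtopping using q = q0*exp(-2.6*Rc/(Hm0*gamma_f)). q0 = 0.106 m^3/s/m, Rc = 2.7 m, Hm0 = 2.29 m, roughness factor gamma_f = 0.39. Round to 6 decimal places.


q = q0 * exp(-2.6 * Rc / (Hm0 * gamma_f))
Exponent = -2.6 * 2.7 / (2.29 * 0.39)
= -2.6 * 2.7 / 0.8931
= -7.860262
exp(-7.860262) = 0.000386
q = 0.106 * 0.000386
q = 0.000041 m^3/s/m

0.000041


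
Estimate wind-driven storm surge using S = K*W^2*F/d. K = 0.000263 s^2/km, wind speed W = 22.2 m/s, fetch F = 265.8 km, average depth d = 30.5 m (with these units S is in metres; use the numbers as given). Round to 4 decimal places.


S = K * W^2 * F / d
W^2 = 22.2^2 = 492.84
S = 0.000263 * 492.84 * 265.8 / 30.5
Numerator = 0.000263 * 492.84 * 265.8 = 34.452177
S = 34.452177 / 30.5 = 1.1296 m

1.1296


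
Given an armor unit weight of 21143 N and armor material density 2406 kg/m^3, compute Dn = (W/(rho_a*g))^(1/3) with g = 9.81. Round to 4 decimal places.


V = W / (rho_a * g)
V = 21143 / (2406 * 9.81)
V = 21143 / 23602.86
V = 0.895781 m^3
Dn = V^(1/3) = 0.895781^(1/3)
Dn = 0.9640 m

0.9640


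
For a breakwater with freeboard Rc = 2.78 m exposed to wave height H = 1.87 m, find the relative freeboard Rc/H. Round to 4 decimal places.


Relative freeboard = Rc / H
= 2.78 / 1.87
= 1.4866

1.4866


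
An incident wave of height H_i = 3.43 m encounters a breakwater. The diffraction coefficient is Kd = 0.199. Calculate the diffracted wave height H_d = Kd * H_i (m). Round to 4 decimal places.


H_d = Kd * H_i
H_d = 0.199 * 3.43
H_d = 0.6826 m

0.6826


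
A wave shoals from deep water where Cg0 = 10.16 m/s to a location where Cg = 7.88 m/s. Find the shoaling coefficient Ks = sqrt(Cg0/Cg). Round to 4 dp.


Ks = sqrt(Cg0 / Cg)
Ks = sqrt(10.16 / 7.88)
Ks = sqrt(1.2893)
Ks = 1.1355

1.1355


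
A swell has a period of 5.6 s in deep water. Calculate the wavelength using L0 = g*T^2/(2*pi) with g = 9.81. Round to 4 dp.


L0 = g * T^2 / (2 * pi)
L0 = 9.81 * 5.6^2 / (2 * pi)
L0 = 9.81 * 31.3600 / 6.28319
L0 = 307.6416 / 6.28319
L0 = 48.9627 m

48.9627


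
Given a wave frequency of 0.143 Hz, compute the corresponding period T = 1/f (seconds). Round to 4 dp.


T = 1 / f
T = 1 / 0.143
T = 6.9930 s

6.9930


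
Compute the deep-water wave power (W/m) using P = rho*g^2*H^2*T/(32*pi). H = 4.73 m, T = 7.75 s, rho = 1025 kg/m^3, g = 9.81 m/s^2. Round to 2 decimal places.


P = rho * g^2 * H^2 * T / (32 * pi)
P = 1025 * 9.81^2 * 4.73^2 * 7.75 / (32 * pi)
P = 1025 * 96.2361 * 22.3729 * 7.75 / 100.53096
P = 170132.00 W/m

170132.00


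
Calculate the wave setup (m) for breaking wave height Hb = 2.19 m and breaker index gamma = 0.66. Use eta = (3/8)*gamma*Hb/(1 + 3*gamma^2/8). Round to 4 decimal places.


eta = (3/8) * gamma * Hb / (1 + 3*gamma^2/8)
Numerator = (3/8) * 0.66 * 2.19 = 0.542025
Denominator = 1 + 3*0.66^2/8 = 1 + 0.163350 = 1.163350
eta = 0.542025 / 1.163350
eta = 0.4659 m

0.4659


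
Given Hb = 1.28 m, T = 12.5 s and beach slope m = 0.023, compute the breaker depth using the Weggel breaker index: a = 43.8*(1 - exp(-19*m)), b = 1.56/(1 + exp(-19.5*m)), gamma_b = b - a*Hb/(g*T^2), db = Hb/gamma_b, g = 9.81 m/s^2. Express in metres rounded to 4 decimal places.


a = 43.8 * (1 - exp(-19 * m))
exp(-19 * 0.023) = exp(-0.4370) = 0.645971
a = 43.8 * (1 - 0.645971) = 15.506451
b = 1.56 / (1 + exp(-19.5 * m))
exp(-19.5 * 0.023) = exp(-0.4485) = 0.638585
b = 1.56 / (1 + 0.638585) = 0.952041
Hb / (g * T^2) = 1.28 / (9.81 * 12.5^2) = 1.28 / 1532.8125 = 0.00083507
gamma_b = b - a * Hb/(g*T^2) = 0.952041 - 15.506451 * 0.00083507 = 0.939092
db = Hb / gamma_b = 1.28 / 0.939092
db = 1.3630 m

1.3630


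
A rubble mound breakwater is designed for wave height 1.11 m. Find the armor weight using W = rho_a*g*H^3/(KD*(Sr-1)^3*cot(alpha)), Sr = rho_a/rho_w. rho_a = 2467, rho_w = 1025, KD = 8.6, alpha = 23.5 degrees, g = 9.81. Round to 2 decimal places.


Sr = rho_a / rho_w = 2467 / 1025 = 2.406829
(Sr - 1) = 1.406829
(Sr - 1)^3 = 2.784352
cot(23.5) = 1 / tan(23.5) = 1 / 0.434812 = 2.299843
Numerator = 2467 * 9.81 * 1.11^3 = 33098.4071
Denominator = 8.6 * 2.784352 * 2.299843 = 55.070718
W = 33098.4071 / 55.070718
W = 601.02 N

601.02


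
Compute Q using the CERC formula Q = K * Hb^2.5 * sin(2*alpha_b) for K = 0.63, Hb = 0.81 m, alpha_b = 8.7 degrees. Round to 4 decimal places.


Q = K * Hb^2.5 * sin(2 * alpha_b)
Hb^2.5 = 0.81^2.5 = 0.590490
sin(2 * 8.7) = sin(17.4) = 0.299041
Q = 0.63 * 0.590490 * 0.299041
Q = 0.1112 m^3/s

0.1112


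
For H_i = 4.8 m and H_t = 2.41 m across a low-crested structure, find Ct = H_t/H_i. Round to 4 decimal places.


Ct = H_t / H_i
Ct = 2.41 / 4.8
Ct = 0.5021

0.5021


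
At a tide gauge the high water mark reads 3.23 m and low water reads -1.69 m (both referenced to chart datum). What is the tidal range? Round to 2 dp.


Tidal range = High water - Low water
Tidal range = 3.23 - (-1.69)
Tidal range = 4.92 m

4.92


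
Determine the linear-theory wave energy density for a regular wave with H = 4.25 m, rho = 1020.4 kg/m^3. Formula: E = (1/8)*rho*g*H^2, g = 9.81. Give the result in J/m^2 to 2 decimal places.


E = (1/8) * rho * g * H^2
E = (1/8) * 1020.4 * 9.81 * 4.25^2
E = 0.125 * 1020.4 * 9.81 * 18.0625
E = 22600.98 J/m^2

22600.98


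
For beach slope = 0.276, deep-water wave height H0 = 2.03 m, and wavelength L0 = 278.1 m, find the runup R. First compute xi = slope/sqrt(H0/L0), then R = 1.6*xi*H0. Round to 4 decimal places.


xi = slope / sqrt(H0/L0)
H0/L0 = 2.03/278.1 = 0.007300
sqrt(0.007300) = 0.085437
xi = 0.276 / 0.085437 = 3.230439
R = 1.6 * xi * H0 = 1.6 * 3.230439 * 2.03
R = 10.4925 m

10.4925


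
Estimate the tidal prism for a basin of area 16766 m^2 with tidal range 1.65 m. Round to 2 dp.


Tidal prism = Area * Tidal range
P = 16766 * 1.65
P = 27663.90 m^3

27663.90


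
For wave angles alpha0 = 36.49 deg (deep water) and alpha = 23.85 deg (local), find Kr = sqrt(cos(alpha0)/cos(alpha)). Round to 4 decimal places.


Kr = sqrt(cos(alpha0) / cos(alpha))
cos(36.49) = 0.803961
cos(23.85) = 0.914607
Kr = sqrt(0.803961 / 0.914607)
Kr = sqrt(0.879023)
Kr = 0.9376

0.9376


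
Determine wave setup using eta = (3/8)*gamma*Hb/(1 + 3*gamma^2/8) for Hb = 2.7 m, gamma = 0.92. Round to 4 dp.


eta = (3/8) * gamma * Hb / (1 + 3*gamma^2/8)
Numerator = (3/8) * 0.92 * 2.7 = 0.931500
Denominator = 1 + 3*0.92^2/8 = 1 + 0.317400 = 1.317400
eta = 0.931500 / 1.317400
eta = 0.7071 m

0.7071


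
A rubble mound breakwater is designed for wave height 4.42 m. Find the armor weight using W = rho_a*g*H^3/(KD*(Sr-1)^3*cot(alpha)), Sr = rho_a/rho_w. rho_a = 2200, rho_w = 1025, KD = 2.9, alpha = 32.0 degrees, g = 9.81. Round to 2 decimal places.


Sr = rho_a / rho_w = 2200 / 1025 = 2.146341
(Sr - 1) = 1.146341
(Sr - 1)^3 = 1.506406
cot(32.0) = 1 / tan(32.0) = 1 / 0.624869 = 1.600335
Numerator = 2200 * 9.81 * 4.42^3 = 1863624.8648
Denominator = 2.9 * 1.506406 * 1.600335 = 6.991185
W = 1863624.8648 / 6.991185
W = 266567.82 N

266567.82


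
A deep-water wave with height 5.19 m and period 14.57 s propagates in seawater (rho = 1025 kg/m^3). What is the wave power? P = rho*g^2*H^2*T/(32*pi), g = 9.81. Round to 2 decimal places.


P = rho * g^2 * H^2 * T / (32 * pi)
P = 1025 * 9.81^2 * 5.19^2 * 14.57 / (32 * pi)
P = 1025 * 96.2361 * 26.9361 * 14.57 / 100.53096
P = 385084.73 W/m

385084.73


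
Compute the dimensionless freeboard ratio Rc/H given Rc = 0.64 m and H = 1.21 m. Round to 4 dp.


Relative freeboard = Rc / H
= 0.64 / 1.21
= 0.5289

0.5289


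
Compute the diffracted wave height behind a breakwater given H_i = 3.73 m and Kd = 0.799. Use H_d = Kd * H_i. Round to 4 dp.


H_d = Kd * H_i
H_d = 0.799 * 3.73
H_d = 2.9803 m

2.9803


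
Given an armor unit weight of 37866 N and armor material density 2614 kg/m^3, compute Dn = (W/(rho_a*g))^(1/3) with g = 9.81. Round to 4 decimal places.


V = W / (rho_a * g)
V = 37866 / (2614 * 9.81)
V = 37866 / 25643.34
V = 1.476641 m^3
Dn = V^(1/3) = 1.476641^(1/3)
Dn = 1.1387 m

1.1387


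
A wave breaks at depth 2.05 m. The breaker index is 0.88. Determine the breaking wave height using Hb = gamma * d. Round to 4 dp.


Hb = gamma * d
Hb = 0.88 * 2.05
Hb = 1.8040 m

1.8040


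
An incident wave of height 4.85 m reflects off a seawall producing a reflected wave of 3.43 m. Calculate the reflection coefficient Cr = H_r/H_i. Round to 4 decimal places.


Cr = H_r / H_i
Cr = 3.43 / 4.85
Cr = 0.7072

0.7072


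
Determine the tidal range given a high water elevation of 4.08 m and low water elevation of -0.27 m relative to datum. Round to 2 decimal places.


Tidal range = High water - Low water
Tidal range = 4.08 - (-0.27)
Tidal range = 4.35 m

4.35


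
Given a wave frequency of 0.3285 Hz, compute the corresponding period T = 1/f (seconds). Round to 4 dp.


T = 1 / f
T = 1 / 0.3285
T = 3.0441 s

3.0441


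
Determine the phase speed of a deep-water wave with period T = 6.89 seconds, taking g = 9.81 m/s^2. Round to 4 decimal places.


We use the deep-water celerity formula:
C = g * T / (2 * pi)
C = 9.81 * 6.89 / (2 * 3.14159...)
C = 67.590900 / 6.283185
C = 10.7574 m/s

10.7574


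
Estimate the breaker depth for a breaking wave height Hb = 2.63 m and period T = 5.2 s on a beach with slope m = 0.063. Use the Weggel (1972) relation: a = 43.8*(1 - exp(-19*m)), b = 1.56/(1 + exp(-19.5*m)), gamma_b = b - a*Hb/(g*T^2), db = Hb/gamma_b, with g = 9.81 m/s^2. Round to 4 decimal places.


a = 43.8 * (1 - exp(-19 * m))
exp(-19 * 0.063) = exp(-1.1970) = 0.302099
a = 43.8 * (1 - 0.302099) = 30.568057
b = 1.56 / (1 + exp(-19.5 * m))
exp(-19.5 * 0.063) = exp(-1.2285) = 0.292731
b = 1.56 / (1 + 0.292731) = 1.206747
Hb / (g * T^2) = 2.63 / (9.81 * 5.2^2) = 2.63 / 265.2624 = 0.00991471
gamma_b = b - a * Hb/(g*T^2) = 1.206747 - 30.568057 * 0.00991471 = 0.903674
db = Hb / gamma_b = 2.63 / 0.903674
db = 2.9103 m

2.9103


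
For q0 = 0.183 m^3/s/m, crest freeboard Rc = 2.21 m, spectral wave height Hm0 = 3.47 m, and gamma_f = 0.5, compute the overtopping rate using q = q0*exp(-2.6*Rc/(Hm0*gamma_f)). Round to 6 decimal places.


q = q0 * exp(-2.6 * Rc / (Hm0 * gamma_f))
Exponent = -2.6 * 2.21 / (3.47 * 0.5)
= -2.6 * 2.21 / 1.7350
= -3.311816
exp(-3.311816) = 0.036450
q = 0.183 * 0.036450
q = 0.006670 m^3/s/m

0.006670


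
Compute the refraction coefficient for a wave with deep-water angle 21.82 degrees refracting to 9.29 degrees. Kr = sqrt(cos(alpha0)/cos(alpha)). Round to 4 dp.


Kr = sqrt(cos(alpha0) / cos(alpha))
cos(21.82) = 0.928356
cos(9.29) = 0.986884
Kr = sqrt(0.928356 / 0.986884)
Kr = sqrt(0.940694)
Kr = 0.9699

0.9699


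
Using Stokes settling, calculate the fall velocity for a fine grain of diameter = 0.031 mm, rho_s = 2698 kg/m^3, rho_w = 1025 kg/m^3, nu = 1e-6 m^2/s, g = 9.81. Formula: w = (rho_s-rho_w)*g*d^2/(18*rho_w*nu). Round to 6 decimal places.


w = (rho_s - rho_w) * g * d^2 / (18 * rho_w * nu)
d = 0.031 mm = 0.000031 m
rho_s - rho_w = 2698 - 1025 = 1673
Numerator = 1673 * 9.81 * (0.000031)^2 = 0.000015772057
Denominator = 18 * 1025 * 1e-6 = 0.018450
w = 0.000855 m/s

0.000855


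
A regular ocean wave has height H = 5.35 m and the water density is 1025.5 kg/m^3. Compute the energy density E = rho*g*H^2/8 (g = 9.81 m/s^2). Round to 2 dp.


E = (1/8) * rho * g * H^2
E = (1/8) * 1025.5 * 9.81 * 5.35^2
E = 0.125 * 1025.5 * 9.81 * 28.6225
E = 35993.35 J/m^2

35993.35


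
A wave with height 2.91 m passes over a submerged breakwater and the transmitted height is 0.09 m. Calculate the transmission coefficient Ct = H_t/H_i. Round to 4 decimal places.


Ct = H_t / H_i
Ct = 0.09 / 2.91
Ct = 0.0309

0.0309


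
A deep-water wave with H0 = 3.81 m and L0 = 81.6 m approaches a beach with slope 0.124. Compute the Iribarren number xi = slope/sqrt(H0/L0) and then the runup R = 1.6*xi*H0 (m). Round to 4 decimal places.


xi = slope / sqrt(H0/L0)
H0/L0 = 3.81/81.6 = 0.046691
sqrt(0.046691) = 0.216081
xi = 0.124 / 0.216081 = 0.573858
R = 1.6 * xi * H0 = 1.6 * 0.573858 * 3.81
R = 3.4982 m

3.4982


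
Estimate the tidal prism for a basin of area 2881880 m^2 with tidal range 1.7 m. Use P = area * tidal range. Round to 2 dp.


Tidal prism = Area * Tidal range
P = 2881880 * 1.7
P = 4899196.00 m^3

4899196.00


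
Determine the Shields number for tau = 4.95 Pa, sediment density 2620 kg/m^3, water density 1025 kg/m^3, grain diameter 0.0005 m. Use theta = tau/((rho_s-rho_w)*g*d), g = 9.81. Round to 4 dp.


theta = tau / ((rho_s - rho_w) * g * d)
rho_s - rho_w = 2620 - 1025 = 1595
Denominator = 1595 * 9.81 * 0.0005 = 7.823475
theta = 4.95 / 7.823475
theta = 0.6327

0.6327


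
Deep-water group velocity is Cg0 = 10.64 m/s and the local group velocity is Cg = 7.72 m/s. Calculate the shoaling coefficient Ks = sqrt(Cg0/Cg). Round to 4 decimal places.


Ks = sqrt(Cg0 / Cg)
Ks = sqrt(10.64 / 7.72)
Ks = sqrt(1.3782)
Ks = 1.1740

1.1740


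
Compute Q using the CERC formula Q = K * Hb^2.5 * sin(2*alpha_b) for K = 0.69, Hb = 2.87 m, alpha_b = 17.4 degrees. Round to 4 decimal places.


Q = K * Hb^2.5 * sin(2 * alpha_b)
Hb^2.5 = 2.87^2.5 = 13.954194
sin(2 * 17.4) = sin(34.8) = 0.570714
Q = 0.69 * 13.954194 * 0.570714
Q = 5.4951 m^3/s

5.4951


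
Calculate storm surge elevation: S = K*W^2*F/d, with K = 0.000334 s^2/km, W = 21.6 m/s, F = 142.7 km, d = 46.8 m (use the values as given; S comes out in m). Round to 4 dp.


S = K * W^2 * F / d
W^2 = 21.6^2 = 466.56
S = 0.000334 * 466.56 * 142.7 / 46.8
Numerator = 0.000334 * 466.56 * 142.7 = 22.237089
S = 22.237089 / 46.8 = 0.4752 m

0.4752


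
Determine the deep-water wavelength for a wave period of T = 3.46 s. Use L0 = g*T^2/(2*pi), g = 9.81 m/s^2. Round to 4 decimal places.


L0 = g * T^2 / (2 * pi)
L0 = 9.81 * 3.46^2 / (2 * pi)
L0 = 9.81 * 11.9716 / 6.28319
L0 = 117.4414 / 6.28319
L0 = 18.6914 m

18.6914


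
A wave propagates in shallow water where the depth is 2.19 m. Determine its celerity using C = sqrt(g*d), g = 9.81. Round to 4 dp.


Using the shallow-water approximation:
C = sqrt(g * d) = sqrt(9.81 * 2.19)
C = sqrt(21.4839)
C = 4.6351 m/s

4.6351


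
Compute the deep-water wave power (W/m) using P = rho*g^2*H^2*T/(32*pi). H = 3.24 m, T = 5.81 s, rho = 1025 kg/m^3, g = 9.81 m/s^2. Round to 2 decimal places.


P = rho * g^2 * H^2 * T / (32 * pi)
P = 1025 * 9.81^2 * 3.24^2 * 5.81 / (32 * pi)
P = 1025 * 96.2361 * 10.4976 * 5.81 / 100.53096
P = 59845.04 W/m

59845.04


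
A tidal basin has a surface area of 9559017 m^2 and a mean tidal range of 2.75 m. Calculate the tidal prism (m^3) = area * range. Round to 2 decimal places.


Tidal prism = Area * Tidal range
P = 9559017 * 2.75
P = 26287296.75 m^3

26287296.75


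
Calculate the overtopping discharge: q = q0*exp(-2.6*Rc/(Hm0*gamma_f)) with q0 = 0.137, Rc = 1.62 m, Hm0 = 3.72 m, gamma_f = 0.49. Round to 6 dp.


q = q0 * exp(-2.6 * Rc / (Hm0 * gamma_f))
Exponent = -2.6 * 1.62 / (3.72 * 0.49)
= -2.6 * 1.62 / 1.8228
= -2.310731
exp(-2.310731) = 0.099189
q = 0.137 * 0.099189
q = 0.013589 m^3/s/m

0.013589


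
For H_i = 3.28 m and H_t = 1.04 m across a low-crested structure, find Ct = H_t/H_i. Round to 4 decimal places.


Ct = H_t / H_i
Ct = 1.04 / 3.28
Ct = 0.3171

0.3171


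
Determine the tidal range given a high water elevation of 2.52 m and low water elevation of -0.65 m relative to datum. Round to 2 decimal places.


Tidal range = High water - Low water
Tidal range = 2.52 - (-0.65)
Tidal range = 3.17 m

3.17


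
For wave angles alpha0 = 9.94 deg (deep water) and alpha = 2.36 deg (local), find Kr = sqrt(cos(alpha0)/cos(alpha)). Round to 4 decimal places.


Kr = sqrt(cos(alpha0) / cos(alpha))
cos(9.94) = 0.984989
cos(2.36) = 0.999152
Kr = sqrt(0.984989 / 0.999152)
Kr = sqrt(0.985825)
Kr = 0.9929

0.9929


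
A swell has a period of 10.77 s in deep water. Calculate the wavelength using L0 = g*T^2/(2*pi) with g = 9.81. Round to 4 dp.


L0 = g * T^2 / (2 * pi)
L0 = 9.81 * 10.77^2 / (2 * pi)
L0 = 9.81 * 115.9929 / 6.28319
L0 = 1137.8903 / 6.28319
L0 = 181.1009 m

181.1009


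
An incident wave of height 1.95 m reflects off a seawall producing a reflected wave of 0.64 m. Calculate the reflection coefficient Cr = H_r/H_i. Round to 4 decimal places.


Cr = H_r / H_i
Cr = 0.64 / 1.95
Cr = 0.3282

0.3282


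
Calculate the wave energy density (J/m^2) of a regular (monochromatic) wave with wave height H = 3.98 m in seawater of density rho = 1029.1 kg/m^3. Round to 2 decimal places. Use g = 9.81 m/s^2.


E = (1/8) * rho * g * H^2
E = (1/8) * 1029.1 * 9.81 * 3.98^2
E = 0.125 * 1029.1 * 9.81 * 15.8404
E = 19989.54 J/m^2

19989.54


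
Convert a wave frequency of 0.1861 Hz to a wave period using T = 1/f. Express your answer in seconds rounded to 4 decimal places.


T = 1 / f
T = 1 / 0.1861
T = 5.3735 s

5.3735


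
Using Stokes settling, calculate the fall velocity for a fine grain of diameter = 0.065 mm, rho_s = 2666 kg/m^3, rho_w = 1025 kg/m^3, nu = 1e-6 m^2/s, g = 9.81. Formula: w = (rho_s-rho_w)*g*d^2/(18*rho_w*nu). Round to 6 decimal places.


w = (rho_s - rho_w) * g * d^2 / (18 * rho_w * nu)
d = 0.065 mm = 0.000065 m
rho_s - rho_w = 2666 - 1025 = 1641
Numerator = 1641 * 9.81 * (0.000065)^2 = 0.000068014937
Denominator = 18 * 1025 * 1e-6 = 0.018450
w = 0.003686 m/s

0.003686


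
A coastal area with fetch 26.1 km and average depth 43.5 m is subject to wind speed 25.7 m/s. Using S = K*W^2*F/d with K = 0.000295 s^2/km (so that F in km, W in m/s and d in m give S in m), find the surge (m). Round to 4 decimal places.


S = K * W^2 * F / d
W^2 = 25.7^2 = 660.49
S = 0.000295 * 660.49 * 26.1 / 43.5
Numerator = 0.000295 * 660.49 * 26.1 = 5.085443
S = 5.085443 / 43.5 = 0.1169 m

0.1169


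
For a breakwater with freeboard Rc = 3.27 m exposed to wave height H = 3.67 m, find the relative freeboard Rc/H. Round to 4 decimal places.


Relative freeboard = Rc / H
= 3.27 / 3.67
= 0.8910

0.8910


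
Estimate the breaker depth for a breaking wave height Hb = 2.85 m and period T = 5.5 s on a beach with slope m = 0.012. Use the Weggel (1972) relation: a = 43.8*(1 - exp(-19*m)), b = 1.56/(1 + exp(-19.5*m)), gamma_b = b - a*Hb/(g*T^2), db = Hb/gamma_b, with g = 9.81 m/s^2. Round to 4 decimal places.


a = 43.8 * (1 - exp(-19 * m))
exp(-19 * 0.012) = exp(-0.2280) = 0.796124
a = 43.8 * (1 - 0.796124) = 8.929757
b = 1.56 / (1 + exp(-19.5 * m))
exp(-19.5 * 0.012) = exp(-0.2340) = 0.791362
b = 1.56 / (1 + 0.791362) = 0.870846
Hb / (g * T^2) = 2.85 / (9.81 * 5.5^2) = 2.85 / 296.7525 = 0.00960396
gamma_b = b - a * Hb/(g*T^2) = 0.870846 - 8.929757 * 0.00960396 = 0.785085
db = Hb / gamma_b = 2.85 / 0.785085
db = 3.6302 m

3.6302


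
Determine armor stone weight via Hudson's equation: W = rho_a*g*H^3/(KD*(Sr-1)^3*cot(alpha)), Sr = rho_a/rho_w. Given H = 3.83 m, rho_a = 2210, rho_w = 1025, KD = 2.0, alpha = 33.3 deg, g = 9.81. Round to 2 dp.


Sr = rho_a / rho_w = 2210 / 1025 = 2.156098
(Sr - 1) = 1.156098
(Sr - 1)^3 = 1.545196
cot(33.3) = 1 / tan(33.3) = 1 / 0.656877 = 1.522355
Numerator = 2210 * 9.81 * 3.83^3 = 1218028.9283
Denominator = 2.0 * 1.545196 * 1.522355 = 4.704671
W = 1218028.9283 / 4.704671
W = 258897.80 N

258897.80


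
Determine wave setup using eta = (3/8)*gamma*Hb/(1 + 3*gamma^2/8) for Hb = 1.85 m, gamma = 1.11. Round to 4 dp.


eta = (3/8) * gamma * Hb / (1 + 3*gamma^2/8)
Numerator = (3/8) * 1.11 * 1.85 = 0.770063
Denominator = 1 + 3*1.11^2/8 = 1 + 0.462038 = 1.462038
eta = 0.770063 / 1.462038
eta = 0.5267 m

0.5267


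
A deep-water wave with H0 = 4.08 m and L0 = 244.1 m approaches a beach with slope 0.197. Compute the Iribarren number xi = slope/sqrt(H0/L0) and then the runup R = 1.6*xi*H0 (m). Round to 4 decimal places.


xi = slope / sqrt(H0/L0)
H0/L0 = 4.08/244.1 = 0.016714
sqrt(0.016714) = 0.129284
xi = 0.197 / 0.129284 = 1.523772
R = 1.6 * xi * H0 = 1.6 * 1.523772 * 4.08
R = 9.9472 m

9.9472


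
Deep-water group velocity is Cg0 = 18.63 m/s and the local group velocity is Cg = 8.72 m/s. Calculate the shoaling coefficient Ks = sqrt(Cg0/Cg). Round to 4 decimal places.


Ks = sqrt(Cg0 / Cg)
Ks = sqrt(18.63 / 8.72)
Ks = sqrt(2.1365)
Ks = 1.4617

1.4617


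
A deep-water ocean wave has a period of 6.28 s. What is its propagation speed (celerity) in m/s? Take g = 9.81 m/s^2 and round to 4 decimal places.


We use the deep-water celerity formula:
C = g * T / (2 * pi)
C = 9.81 * 6.28 / (2 * 3.14159...)
C = 61.606800 / 6.283185
C = 9.8050 m/s

9.8050


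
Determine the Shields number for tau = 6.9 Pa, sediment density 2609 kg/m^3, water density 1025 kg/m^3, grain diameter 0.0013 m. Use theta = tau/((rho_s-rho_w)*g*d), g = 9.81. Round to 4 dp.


theta = tau / ((rho_s - rho_w) * g * d)
rho_s - rho_w = 2609 - 1025 = 1584
Denominator = 1584 * 9.81 * 0.0013 = 20.200752
theta = 6.9 / 20.200752
theta = 0.3416

0.3416


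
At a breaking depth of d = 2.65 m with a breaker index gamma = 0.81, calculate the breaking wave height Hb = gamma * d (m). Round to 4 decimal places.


Hb = gamma * d
Hb = 0.81 * 2.65
Hb = 2.1465 m

2.1465


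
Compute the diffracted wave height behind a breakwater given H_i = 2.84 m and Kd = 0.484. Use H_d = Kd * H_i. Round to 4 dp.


H_d = Kd * H_i
H_d = 0.484 * 2.84
H_d = 1.3746 m

1.3746


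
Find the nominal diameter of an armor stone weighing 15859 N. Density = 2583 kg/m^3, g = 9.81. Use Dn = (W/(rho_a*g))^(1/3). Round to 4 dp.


V = W / (rho_a * g)
V = 15859 / (2583 * 9.81)
V = 15859 / 25339.23
V = 0.625867 m^3
Dn = V^(1/3) = 0.625867^(1/3)
Dn = 0.8554 m

0.8554


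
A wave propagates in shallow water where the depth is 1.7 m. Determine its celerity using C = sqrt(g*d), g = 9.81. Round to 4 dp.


Using the shallow-water approximation:
C = sqrt(g * d) = sqrt(9.81 * 1.7)
C = sqrt(16.6770)
C = 4.0837 m/s

4.0837


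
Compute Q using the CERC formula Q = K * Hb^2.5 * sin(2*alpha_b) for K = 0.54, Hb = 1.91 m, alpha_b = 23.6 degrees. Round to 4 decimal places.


Q = K * Hb^2.5 * sin(2 * alpha_b)
Hb^2.5 = 1.91^2.5 = 5.041775
sin(2 * 23.6) = sin(47.2) = 0.733730
Q = 0.54 * 5.041775 * 0.733730
Q = 1.9976 m^3/s

1.9976
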